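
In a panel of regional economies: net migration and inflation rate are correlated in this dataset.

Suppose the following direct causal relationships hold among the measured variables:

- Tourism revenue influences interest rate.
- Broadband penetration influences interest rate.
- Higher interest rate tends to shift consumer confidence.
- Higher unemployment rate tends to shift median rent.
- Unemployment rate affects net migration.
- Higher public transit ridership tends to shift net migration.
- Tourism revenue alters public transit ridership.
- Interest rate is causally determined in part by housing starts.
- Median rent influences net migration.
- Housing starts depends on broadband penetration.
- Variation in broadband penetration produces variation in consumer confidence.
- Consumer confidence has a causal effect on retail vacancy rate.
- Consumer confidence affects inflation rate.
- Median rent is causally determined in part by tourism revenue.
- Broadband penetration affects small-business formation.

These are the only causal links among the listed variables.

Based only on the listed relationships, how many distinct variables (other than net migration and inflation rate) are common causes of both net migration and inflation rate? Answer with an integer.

1

The common causes are: tourism revenue (to net migration via tourism revenue → median rent → net migration; to inflation rate via tourism revenue → interest rate → consumer confidence → inflation rate).
Every other variable lacks a causal path to at least one of net migration and inflation rate.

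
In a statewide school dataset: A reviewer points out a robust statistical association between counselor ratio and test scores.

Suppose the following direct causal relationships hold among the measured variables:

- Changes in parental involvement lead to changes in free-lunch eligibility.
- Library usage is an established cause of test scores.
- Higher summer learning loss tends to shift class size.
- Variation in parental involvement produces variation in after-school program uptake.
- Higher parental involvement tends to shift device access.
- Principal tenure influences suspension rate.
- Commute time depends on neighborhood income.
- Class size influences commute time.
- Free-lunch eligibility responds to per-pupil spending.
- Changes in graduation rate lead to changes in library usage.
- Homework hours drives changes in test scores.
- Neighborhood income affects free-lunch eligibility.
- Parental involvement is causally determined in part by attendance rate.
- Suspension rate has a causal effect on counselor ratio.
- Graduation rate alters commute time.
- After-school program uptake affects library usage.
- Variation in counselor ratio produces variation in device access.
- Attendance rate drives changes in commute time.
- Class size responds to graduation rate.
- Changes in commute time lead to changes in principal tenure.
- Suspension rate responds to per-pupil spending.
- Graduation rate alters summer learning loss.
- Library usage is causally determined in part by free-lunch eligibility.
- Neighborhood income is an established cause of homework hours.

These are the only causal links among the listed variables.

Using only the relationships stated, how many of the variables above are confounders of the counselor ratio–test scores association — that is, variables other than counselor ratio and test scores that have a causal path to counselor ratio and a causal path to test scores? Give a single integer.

4

The common causes are: attendance rate (to counselor ratio via attendance rate → commute time → principal tenure → suspension rate → counselor ratio; to test scores via attendance rate → parental involvement → after-school program uptake → library usage → test scores); graduation rate (to counselor ratio via graduation rate → commute time → principal tenure → suspension rate → counselor ratio; to test scores via graduation rate → library usage → test scores); neighborhood income (to counselor ratio via neighborhood income → commute time → principal tenure → suspension rate → counselor ratio; to test scores via neighborhood income → homework hours → test scores); per-pupil spending (to counselor ratio via per-pupil spending → suspension rate → counselor ratio; to test scores via per-pupil spending → free-lunch eligibility → library usage → test scores).
Every other variable lacks a causal path to at least one of counselor ratio and test scores.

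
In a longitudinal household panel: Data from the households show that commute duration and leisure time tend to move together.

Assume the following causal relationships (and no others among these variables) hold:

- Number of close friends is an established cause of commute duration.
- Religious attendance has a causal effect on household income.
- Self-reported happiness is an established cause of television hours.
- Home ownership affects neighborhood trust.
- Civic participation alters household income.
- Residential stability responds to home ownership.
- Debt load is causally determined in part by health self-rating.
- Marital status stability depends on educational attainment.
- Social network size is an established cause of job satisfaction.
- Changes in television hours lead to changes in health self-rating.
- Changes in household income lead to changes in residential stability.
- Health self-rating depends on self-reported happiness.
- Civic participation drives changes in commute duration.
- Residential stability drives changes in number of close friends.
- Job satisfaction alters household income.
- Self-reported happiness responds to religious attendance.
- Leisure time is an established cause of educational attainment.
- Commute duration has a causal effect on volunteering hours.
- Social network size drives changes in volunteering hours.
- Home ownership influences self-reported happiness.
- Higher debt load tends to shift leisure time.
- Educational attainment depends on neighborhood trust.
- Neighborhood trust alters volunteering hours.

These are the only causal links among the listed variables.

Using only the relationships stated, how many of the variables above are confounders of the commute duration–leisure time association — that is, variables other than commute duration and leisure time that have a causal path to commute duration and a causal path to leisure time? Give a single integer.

The common causes are: home ownership (to commute duration via home ownership → residential stability → number of close friends → commute duration; to leisure time via home ownership → self-reported happiness → health self-rating → debt load → leisure time); religious attendance (to commute duration via religious attendance → household income → residential stability → number of close friends → commute duration; to leisure time via religious attendance → self-reported happiness → health self-rating → debt load → leisure time).
Every other variable lacks a causal path to at least one of commute duration and leisure time.

2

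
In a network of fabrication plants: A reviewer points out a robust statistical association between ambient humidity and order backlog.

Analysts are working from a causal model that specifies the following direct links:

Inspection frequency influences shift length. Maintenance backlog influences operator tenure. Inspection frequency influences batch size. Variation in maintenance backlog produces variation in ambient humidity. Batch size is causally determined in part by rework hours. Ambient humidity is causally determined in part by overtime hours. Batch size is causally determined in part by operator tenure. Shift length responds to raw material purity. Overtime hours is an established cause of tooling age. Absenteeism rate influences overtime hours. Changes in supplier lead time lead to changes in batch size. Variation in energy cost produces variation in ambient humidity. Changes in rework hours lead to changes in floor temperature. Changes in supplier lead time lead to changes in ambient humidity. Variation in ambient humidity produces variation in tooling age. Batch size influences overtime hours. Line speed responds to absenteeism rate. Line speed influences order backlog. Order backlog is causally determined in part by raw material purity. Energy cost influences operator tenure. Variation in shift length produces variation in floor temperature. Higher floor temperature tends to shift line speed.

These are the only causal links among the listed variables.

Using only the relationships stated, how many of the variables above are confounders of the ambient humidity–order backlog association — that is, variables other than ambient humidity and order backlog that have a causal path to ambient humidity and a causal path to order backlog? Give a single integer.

3

The common causes are: absenteeism rate (to ambient humidity via absenteeism rate → overtime hours → ambient humidity; to order backlog via absenteeism rate → line speed → order backlog); inspection frequency (to ambient humidity via inspection frequency → batch size → overtime hours → ambient humidity; to order backlog via inspection frequency → shift length → floor temperature → line speed → order backlog); rework hours (to ambient humidity via rework hours → batch size → overtime hours → ambient humidity; to order backlog via rework hours → floor temperature → line speed → order backlog).
Every other variable lacks a causal path to at least one of ambient humidity and order backlog.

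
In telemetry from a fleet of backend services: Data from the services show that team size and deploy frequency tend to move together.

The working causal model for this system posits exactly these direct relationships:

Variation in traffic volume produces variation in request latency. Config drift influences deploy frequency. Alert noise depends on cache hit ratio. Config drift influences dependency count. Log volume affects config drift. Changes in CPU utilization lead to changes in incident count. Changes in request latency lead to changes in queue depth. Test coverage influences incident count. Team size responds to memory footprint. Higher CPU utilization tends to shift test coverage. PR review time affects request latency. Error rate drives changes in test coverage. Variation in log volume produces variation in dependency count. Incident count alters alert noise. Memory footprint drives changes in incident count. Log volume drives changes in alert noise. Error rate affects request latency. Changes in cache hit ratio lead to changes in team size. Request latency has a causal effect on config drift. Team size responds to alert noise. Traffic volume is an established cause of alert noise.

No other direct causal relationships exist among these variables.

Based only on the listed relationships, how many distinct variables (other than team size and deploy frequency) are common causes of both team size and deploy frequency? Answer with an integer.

The common causes are: error rate (to team size via error rate → test coverage → incident count → alert noise → team size; to deploy frequency via error rate → request latency → config drift → deploy frequency); log volume (to team size via log volume → alert noise → team size; to deploy frequency via log volume → config drift → deploy frequency); traffic volume (to team size via traffic volume → alert noise → team size; to deploy frequency via traffic volume → request latency → config drift → deploy frequency).
Every other variable lacks a causal path to at least one of team size and deploy frequency.

3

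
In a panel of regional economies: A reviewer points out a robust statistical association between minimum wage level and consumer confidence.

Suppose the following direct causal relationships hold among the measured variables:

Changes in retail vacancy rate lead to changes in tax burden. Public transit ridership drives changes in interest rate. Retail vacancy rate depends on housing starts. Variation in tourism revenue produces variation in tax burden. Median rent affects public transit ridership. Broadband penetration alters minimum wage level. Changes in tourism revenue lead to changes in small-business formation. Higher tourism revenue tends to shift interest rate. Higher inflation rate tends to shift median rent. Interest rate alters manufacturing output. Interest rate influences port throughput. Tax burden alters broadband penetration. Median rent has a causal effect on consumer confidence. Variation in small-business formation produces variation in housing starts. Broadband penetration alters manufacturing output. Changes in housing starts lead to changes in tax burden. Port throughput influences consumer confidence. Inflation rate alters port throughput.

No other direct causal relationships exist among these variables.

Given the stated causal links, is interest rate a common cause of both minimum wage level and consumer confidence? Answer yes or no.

Interest rate has no stated causal path to minimum wage level. A confounder must cause both variables, so interest rate does not qualify.

no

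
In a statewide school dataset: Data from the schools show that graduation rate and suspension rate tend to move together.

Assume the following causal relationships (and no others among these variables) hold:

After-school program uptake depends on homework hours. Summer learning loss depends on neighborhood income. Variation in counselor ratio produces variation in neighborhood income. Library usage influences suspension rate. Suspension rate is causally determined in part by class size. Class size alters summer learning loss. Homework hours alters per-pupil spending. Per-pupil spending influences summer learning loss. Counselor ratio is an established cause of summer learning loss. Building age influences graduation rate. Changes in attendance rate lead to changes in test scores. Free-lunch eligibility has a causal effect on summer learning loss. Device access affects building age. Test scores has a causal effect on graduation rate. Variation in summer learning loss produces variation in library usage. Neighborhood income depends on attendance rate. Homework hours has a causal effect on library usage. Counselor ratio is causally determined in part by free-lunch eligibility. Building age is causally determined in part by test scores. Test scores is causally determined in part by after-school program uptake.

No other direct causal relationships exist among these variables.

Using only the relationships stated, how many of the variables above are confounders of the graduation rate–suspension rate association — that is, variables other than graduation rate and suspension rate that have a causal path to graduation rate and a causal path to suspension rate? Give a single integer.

The common causes are: attendance rate (to graduation rate via attendance rate → test scores → graduation rate; to suspension rate via attendance rate → neighborhood income → summer learning loss → library usage → suspension rate); homework hours (to graduation rate via homework hours → after-school program uptake → test scores → graduation rate; to suspension rate via homework hours → library usage → suspension rate).
Every other variable lacks a causal path to at least one of graduation rate and suspension rate.

2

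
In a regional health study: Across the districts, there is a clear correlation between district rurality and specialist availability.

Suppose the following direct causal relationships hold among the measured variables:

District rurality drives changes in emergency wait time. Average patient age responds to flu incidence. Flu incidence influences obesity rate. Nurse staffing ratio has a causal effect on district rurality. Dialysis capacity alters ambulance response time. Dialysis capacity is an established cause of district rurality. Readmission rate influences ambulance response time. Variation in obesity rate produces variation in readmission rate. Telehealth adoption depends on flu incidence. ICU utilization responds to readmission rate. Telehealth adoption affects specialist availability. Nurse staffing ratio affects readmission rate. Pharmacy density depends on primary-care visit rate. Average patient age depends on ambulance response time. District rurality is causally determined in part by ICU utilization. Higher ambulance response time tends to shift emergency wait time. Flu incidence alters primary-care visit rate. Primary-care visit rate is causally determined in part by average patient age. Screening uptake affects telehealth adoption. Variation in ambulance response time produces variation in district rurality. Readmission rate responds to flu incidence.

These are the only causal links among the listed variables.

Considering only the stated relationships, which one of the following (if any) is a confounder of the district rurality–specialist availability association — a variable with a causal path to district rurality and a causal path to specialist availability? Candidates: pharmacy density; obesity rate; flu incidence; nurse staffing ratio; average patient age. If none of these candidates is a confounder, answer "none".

flu incidence

Flu incidence causes district rurality (flu incidence → readmission rate → ICU utilization → district rurality) and also causes specialist availability (flu incidence → telehealth adoption → specialist availability); it is a common cause of both.
Each of the other candidates lacks a causal path to at least one of district rurality and specialist availability, so they do not confound the relationship.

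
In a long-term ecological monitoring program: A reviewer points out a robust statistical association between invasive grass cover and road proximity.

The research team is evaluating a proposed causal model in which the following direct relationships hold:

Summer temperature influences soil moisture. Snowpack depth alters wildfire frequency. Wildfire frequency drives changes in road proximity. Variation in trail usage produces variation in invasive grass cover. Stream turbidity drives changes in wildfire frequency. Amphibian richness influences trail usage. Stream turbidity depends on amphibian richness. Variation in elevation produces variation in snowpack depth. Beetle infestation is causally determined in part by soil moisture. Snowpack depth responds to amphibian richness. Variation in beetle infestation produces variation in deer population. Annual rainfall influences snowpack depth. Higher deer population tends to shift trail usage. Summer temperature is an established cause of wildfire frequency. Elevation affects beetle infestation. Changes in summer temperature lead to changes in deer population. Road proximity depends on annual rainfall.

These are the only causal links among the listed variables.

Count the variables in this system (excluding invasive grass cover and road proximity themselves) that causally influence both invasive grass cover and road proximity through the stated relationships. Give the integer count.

The common causes are: amphibian richness (to invasive grass cover via amphibian richness → trail usage → invasive grass cover; to road proximity via amphibian richness → stream turbidity → wildfire frequency → road proximity); elevation (to invasive grass cover via elevation → beetle infestation → deer population → trail usage → invasive grass cover; to road proximity via elevation → snowpack depth → wildfire frequency → road proximity); summer temperature (to invasive grass cover via summer temperature → deer population → trail usage → invasive grass cover; to road proximity via summer temperature → wildfire frequency → road proximity).
Every other variable lacks a causal path to at least one of invasive grass cover and road proximity.

3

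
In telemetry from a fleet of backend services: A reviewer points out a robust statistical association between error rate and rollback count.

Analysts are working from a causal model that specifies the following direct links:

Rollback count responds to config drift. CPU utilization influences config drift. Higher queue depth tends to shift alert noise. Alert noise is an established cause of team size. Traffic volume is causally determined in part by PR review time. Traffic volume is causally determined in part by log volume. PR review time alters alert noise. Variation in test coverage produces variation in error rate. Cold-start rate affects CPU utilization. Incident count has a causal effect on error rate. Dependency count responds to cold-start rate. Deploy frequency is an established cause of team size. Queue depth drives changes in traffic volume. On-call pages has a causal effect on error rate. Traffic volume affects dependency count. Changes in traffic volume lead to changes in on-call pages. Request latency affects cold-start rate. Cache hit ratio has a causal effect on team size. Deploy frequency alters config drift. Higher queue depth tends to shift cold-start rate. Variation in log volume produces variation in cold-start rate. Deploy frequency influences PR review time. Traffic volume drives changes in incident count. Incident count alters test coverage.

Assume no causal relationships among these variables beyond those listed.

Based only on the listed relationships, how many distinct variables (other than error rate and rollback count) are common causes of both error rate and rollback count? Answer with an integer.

3

The common causes are: deploy frequency (to error rate via deploy frequency → PR review time → traffic volume → on-call pages → error rate; to rollback count via deploy frequency → config drift → rollback count); log volume (to error rate via log volume → traffic volume → on-call pages → error rate; to rollback count via log volume → cold-start rate → CPU utilization → config drift → rollback count); queue depth (to error rate via queue depth → traffic volume → on-call pages → error rate; to rollback count via queue depth → cold-start rate → CPU utilization → config drift → rollback count).
Every other variable lacks a causal path to at least one of error rate and rollback count.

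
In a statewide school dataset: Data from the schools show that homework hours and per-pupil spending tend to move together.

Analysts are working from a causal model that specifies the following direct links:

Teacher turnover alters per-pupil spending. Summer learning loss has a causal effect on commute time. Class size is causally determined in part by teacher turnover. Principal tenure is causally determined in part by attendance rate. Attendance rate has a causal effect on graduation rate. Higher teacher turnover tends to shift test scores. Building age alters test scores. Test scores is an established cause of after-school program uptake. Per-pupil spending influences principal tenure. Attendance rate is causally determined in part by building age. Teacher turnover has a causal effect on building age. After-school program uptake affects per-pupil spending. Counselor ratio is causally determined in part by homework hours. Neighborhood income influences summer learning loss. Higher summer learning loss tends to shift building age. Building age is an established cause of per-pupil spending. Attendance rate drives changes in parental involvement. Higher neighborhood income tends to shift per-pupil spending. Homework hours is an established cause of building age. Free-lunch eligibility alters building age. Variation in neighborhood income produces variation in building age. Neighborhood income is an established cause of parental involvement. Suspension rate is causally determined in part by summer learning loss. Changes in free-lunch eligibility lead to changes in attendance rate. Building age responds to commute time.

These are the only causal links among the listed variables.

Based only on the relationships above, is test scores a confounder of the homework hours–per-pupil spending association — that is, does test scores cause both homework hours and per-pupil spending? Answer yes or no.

no

Test scores has no stated causal path to homework hours. A confounder must cause both variables, so test scores does not qualify.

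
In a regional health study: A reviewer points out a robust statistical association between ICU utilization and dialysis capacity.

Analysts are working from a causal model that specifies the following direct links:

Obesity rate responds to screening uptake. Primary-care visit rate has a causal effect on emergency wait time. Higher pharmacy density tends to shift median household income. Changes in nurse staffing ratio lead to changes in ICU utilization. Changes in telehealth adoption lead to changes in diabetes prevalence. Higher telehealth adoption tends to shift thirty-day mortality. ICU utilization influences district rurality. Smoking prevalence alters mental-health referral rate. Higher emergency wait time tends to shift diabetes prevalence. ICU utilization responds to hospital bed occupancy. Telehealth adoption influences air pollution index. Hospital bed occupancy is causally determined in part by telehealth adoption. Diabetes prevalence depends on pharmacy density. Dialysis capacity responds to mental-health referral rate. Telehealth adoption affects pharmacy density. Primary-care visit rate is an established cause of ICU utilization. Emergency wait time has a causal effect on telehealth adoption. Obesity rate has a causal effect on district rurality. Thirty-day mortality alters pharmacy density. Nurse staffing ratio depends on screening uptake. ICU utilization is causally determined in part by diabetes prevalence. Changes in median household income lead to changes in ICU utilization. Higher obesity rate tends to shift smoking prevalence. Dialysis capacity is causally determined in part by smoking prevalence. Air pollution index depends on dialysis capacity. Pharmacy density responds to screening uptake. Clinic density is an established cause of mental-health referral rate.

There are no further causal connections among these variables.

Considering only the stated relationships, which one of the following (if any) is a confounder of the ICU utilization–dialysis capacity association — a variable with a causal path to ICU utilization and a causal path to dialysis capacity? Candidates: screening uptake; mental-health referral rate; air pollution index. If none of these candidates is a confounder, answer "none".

Screening uptake causes ICU utilization (screening uptake → nurse staffing ratio → ICU utilization) and also causes dialysis capacity (screening uptake → obesity rate → smoking prevalence → dialysis capacity); it is a common cause of both.
Each of the other candidates lacks a causal path to at least one of ICU utilization and dialysis capacity, so they do not confound the relationship.

screening uptake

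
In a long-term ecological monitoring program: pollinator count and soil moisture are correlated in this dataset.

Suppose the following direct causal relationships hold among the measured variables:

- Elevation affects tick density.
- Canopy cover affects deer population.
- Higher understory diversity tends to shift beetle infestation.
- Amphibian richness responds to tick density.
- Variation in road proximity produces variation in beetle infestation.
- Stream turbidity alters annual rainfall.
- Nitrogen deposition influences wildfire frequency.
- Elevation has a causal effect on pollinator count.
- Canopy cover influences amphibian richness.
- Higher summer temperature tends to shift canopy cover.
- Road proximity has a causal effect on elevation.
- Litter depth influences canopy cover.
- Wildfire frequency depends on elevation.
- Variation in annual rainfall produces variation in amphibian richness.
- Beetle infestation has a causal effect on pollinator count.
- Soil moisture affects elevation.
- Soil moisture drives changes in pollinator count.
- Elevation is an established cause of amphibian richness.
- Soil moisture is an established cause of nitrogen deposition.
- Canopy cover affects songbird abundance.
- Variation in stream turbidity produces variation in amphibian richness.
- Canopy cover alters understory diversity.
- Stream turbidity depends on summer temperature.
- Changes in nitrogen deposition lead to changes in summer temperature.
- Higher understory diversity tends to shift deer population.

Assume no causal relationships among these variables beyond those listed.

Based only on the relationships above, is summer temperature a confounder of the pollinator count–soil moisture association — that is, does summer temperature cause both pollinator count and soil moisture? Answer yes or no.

Summer temperature has no stated causal path to soil moisture. A confounder must cause both variables, so summer temperature does not qualify.

no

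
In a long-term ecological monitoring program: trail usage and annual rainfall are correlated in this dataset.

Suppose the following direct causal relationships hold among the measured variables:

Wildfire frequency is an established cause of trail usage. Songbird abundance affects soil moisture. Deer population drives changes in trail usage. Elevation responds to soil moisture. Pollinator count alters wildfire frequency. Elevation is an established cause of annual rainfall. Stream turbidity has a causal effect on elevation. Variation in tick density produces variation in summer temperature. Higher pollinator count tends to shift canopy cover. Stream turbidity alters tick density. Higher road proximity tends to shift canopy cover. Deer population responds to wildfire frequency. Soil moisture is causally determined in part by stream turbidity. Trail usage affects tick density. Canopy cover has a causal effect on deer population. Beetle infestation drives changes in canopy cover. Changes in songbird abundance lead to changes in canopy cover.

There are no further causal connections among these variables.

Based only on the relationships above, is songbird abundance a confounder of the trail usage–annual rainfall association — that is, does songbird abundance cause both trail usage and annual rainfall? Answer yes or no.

Songbird abundance has a causal path to trail usage (songbird abundance → canopy cover → deer population → trail usage) and to annual rainfall (songbird abundance → soil moisture → elevation → annual rainfall), so it is a common cause of both — a confounder.

yes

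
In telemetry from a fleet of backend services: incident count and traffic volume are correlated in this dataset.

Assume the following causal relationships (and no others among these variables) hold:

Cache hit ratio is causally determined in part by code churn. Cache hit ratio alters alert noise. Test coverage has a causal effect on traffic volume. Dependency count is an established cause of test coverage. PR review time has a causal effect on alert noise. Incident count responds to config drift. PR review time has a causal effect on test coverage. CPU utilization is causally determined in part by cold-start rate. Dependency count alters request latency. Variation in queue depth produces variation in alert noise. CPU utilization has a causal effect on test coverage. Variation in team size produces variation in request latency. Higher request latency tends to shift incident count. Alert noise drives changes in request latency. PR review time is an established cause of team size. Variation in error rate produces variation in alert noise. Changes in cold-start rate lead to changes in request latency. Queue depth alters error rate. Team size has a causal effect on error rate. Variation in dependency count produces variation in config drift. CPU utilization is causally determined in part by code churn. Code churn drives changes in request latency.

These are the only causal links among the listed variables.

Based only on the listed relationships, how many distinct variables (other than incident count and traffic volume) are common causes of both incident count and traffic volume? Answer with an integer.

The common causes are: PR review time (to incident count via PR review time → alert noise → request latency → incident count; to traffic volume via PR review time → test coverage → traffic volume); code churn (to incident count via code churn → request latency → incident count; to traffic volume via code churn → CPU utilization → test coverage → traffic volume); cold-start rate (to incident count via cold-start rate → request latency → incident count; to traffic volume via cold-start rate → CPU utilization → test coverage → traffic volume); dependency count (to incident count via dependency count → request latency → incident count; to traffic volume via dependency count → test coverage → traffic volume).
Every other variable lacks a causal path to at least one of incident count and traffic volume.

4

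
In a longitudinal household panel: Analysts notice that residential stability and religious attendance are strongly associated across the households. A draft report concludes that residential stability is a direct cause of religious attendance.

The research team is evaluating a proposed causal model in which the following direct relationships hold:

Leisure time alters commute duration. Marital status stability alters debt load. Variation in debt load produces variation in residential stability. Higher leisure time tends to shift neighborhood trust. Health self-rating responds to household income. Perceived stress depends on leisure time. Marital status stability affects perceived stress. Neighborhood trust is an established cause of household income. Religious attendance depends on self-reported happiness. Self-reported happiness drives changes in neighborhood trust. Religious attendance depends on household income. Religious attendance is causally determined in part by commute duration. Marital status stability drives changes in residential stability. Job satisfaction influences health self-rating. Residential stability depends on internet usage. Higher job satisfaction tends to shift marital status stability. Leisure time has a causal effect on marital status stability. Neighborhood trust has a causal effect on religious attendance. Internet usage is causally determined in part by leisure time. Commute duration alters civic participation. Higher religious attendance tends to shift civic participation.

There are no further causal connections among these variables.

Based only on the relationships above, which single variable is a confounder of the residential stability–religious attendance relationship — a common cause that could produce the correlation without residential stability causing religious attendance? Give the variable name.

Leisure time has a causal path to residential stability (leisure time → internet usage → residential stability) and a separate causal path to religious attendance (leisure time → commute duration → religious attendance), so it is a common cause of both.
No stated relationship gives residential stability a causal route to religious attendance, so the correlation is explained by the shared upstream cause rather than a direct effect.

leisure time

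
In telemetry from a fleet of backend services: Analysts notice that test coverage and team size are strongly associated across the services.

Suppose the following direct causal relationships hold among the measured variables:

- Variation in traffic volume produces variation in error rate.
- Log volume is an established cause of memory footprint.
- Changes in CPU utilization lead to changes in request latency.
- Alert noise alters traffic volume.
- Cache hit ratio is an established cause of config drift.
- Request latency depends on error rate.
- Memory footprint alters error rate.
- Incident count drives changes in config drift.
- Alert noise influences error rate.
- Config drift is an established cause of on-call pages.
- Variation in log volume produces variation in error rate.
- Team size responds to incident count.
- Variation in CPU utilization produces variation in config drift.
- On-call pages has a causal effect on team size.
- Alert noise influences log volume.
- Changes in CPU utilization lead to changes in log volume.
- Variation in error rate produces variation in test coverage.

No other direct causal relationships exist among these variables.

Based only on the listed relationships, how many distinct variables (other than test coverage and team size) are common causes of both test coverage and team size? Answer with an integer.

1

The common causes are: CPU utilization (to test coverage via CPU utilization → log volume → error rate → test coverage; to team size via CPU utilization → config drift → on-call pages → team size).
Every other variable lacks a causal path to at least one of test coverage and team size.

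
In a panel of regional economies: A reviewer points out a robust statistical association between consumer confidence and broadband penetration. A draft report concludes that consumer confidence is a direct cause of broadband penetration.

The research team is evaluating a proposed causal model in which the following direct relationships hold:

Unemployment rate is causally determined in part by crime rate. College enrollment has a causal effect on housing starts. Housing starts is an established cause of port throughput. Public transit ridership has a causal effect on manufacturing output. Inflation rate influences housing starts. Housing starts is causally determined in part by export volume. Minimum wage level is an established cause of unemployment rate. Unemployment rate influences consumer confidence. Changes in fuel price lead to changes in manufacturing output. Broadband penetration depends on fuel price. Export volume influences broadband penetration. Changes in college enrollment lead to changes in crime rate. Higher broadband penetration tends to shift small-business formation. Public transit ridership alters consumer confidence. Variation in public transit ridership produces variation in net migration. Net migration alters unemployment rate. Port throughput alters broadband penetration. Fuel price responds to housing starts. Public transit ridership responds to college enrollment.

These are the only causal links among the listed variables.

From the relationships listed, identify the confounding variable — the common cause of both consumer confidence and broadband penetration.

college enrollment

College enrollment has a causal path to consumer confidence (college enrollment → public transit ridership → consumer confidence) and a separate causal path to broadband penetration (college enrollment → housing starts → port throughput → broadband penetration), so it is a common cause of both.
No stated relationship gives consumer confidence a causal route to broadband penetration, so the correlation is explained by the shared upstream cause rather than a direct effect.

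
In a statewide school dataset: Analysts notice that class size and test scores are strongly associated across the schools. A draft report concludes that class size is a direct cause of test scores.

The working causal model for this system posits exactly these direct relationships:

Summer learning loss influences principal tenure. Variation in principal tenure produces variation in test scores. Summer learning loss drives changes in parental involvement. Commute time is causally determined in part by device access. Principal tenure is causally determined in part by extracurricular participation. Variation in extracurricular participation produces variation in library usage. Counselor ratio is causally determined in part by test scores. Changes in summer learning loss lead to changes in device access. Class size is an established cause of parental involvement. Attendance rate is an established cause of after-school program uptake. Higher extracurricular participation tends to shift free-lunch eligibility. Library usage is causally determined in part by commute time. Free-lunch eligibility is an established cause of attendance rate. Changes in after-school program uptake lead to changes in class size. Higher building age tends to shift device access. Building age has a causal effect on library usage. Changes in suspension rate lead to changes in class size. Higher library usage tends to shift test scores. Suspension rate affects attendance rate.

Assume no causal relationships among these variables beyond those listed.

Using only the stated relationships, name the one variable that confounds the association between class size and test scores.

Extracurricular participation has a causal path to class size (extracurricular participation → free-lunch eligibility → attendance rate → after-school program uptake → class size) and a separate causal path to test scores (extracurricular participation → library usage → test scores), so it is a common cause of both.
No stated relationship gives class size a causal route to test scores, so the correlation is explained by the shared upstream cause rather than a direct effect.

extracurricular participation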